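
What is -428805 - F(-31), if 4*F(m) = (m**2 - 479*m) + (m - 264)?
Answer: -1730735/4 ≈ -4.3268e+5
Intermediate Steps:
F(m) = -66 - 239*m/2 + m**2/4 (F(m) = ((m**2 - 479*m) + (m - 264))/4 = ((m**2 - 479*m) + (-264 + m))/4 = (-264 + m**2 - 478*m)/4 = -66 - 239*m/2 + m**2/4)
-428805 - F(-31) = -428805 - (-66 - 239/2*(-31) + (1/4)*(-31)**2) = -428805 - (-66 + 7409/2 + (1/4)*961) = -428805 - (-66 + 7409/2 + 961/4) = -428805 - 1*15515/4 = -428805 - 15515/4 = -1730735/4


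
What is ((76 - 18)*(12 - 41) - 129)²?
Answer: 3279721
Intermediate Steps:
((76 - 18)*(12 - 41) - 129)² = (58*(-29) - 129)² = (-1682 - 129)² = (-1811)² = 3279721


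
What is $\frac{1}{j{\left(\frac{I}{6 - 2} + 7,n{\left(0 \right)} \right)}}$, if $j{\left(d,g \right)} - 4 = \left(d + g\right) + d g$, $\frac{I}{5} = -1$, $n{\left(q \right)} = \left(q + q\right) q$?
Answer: $\frac{4}{39} \approx 0.10256$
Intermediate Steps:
$n{\left(q \right)} = 2 q^{2}$ ($n{\left(q \right)} = 2 q q = 2 q^{2}$)
$I = -5$ ($I = 5 \left(-1\right) = -5$)
$j{\left(d,g \right)} = 4 + d + g + d g$ ($j{\left(d,g \right)} = 4 + \left(\left(d + g\right) + d g\right) = 4 + \left(d + g + d g\right) = 4 + d + g + d g$)
$\frac{1}{j{\left(\frac{I}{6 - 2} + 7,n{\left(0 \right)} \right)}} = \frac{1}{4 + \left(\frac{1}{6 - 2} \left(-5\right) + 7\right) + 2 \cdot 0^{2} + \left(\frac{1}{6 - 2} \left(-5\right) + 7\right) 2 \cdot 0^{2}} = \frac{1}{4 + \left(\frac{1}{4} \left(-5\right) + 7\right) + 2 \cdot 0 + \left(\frac{1}{4} \left(-5\right) + 7\right) 2 \cdot 0} = \frac{1}{4 + \left(\frac{1}{4} \left(-5\right) + 7\right) + 0 + \left(\frac{1}{4} \left(-5\right) + 7\right) 0} = \frac{1}{4 + \left(- \frac{5}{4} + 7\right) + 0 + \left(- \frac{5}{4} + 7\right) 0} = \frac{1}{4 + \frac{23}{4} + 0 + \frac{23}{4} \cdot 0} = \frac{1}{4 + \frac{23}{4} + 0 + 0} = \frac{1}{\frac{39}{4}} = \frac{4}{39}$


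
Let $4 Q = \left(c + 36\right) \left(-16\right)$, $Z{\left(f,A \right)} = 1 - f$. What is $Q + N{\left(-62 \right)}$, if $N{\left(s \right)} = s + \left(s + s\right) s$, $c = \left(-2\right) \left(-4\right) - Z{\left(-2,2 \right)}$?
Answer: $7462$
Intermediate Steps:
$c = 5$ ($c = \left(-2\right) \left(-4\right) - \left(1 - -2\right) = 8 - \left(1 + 2\right) = 8 - 3 = 5$)
$N{\left(s \right)} = s + 2 s^{2}$ ($N{\left(s \right)} = s + 2 s s = s + 2 s^{2}$)
$Q = -164$ ($Q = \frac{\left(5 + 36\right) \left(-16\right)}{4} = \frac{41 \left(-16\right)}{4} = \frac{1}{4} \left(-656\right) = -164$)
$Q + N{\left(-62 \right)} = -164 - 62 \left(1 + 2 \left(-62\right)\right) = -164 - 62 \left(1 - 124\right) = -164 - -7626 = -164 + 7626 = 7462$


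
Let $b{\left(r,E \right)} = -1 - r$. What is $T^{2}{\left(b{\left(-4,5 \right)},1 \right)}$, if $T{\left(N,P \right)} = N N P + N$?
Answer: $144$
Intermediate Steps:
$T{\left(N,P \right)} = N + P N^{2}$ ($T{\left(N,P \right)} = N^{2} P + N = P N^{2} + N = N + P N^{2}$)
$T^{2}{\left(b{\left(-4,5 \right)},1 \right)} = \left(\left(-1 - -4\right) \left(1 + \left(-1 - -4\right) 1\right)\right)^{2} = \left(\left(-1 + 4\right) \left(1 + \left(-1 + 4\right) 1\right)\right)^{2} = \left(3 \left(1 + 3 \cdot 1\right)\right)^{2} = \left(3 \left(1 + 3\right)\right)^{2} = \left(3 \cdot 4\right)^{2} = 12^{2} = 144$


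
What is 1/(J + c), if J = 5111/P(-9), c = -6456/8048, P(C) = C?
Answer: -9054/5148929 ≈ -0.0017584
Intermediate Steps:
c = -807/1006 (c = -6456*1/8048 = -807/1006 ≈ -0.80219)
J = -5111/9 (J = 5111/(-9) = 5111*(-1/9) = -5111/9 ≈ -567.89)
1/(J + c) = 1/(-5111/9 - 807/1006) = 1/(-5148929/9054) = -9054/5148929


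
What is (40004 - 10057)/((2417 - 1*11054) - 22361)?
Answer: -29947/30998 ≈ -0.96609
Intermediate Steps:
(40004 - 10057)/((2417 - 1*11054) - 22361) = 29947/((2417 - 11054) - 22361) = 29947/(-8637 - 22361) = 29947/(-30998) = 29947*(-1/30998) = -29947/30998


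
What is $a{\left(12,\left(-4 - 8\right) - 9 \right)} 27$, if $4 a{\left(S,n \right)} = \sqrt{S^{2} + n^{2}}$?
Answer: $\frac{81 \sqrt{65}}{4} \approx 163.26$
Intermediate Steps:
$a{\left(S,n \right)} = \frac{\sqrt{S^{2} + n^{2}}}{4}$
$a{\left(12,\left(-4 - 8\right) - 9 \right)} 27 = \frac{\sqrt{12^{2} + \left(\left(-4 - 8\right) - 9\right)^{2}}}{4} \cdot 27 = \frac{\sqrt{144 + \left(-12 - 9\right)^{2}}}{4} \cdot 27 = \frac{\sqrt{144 + \left(-21\right)^{2}}}{4} \cdot 27 = \frac{\sqrt{144 + 441}}{4} \cdot 27 = \frac{\sqrt{585}}{4} \cdot 27 = \frac{3 \sqrt{65}}{4} \cdot 27 = \frac{81 \sqrt{65}}{4}$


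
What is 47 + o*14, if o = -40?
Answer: -513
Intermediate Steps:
47 + o*14 = 47 - 40*14 = 47 - 560 = -513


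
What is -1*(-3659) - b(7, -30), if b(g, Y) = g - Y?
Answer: 3622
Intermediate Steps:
-1*(-3659) - b(7, -30) = -1*(-3659) - (7 - 1*(-30)) = 3659 - (7 + 30) = 3659 - 1*37 = 3659 - 37 = 3622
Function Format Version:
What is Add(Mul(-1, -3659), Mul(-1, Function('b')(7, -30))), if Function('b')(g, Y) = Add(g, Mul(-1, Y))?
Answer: 3622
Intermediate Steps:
Add(Mul(-1, -3659), Mul(-1, Function('b')(7, -30))) = Add(Mul(-1, -3659), Mul(-1, Add(7, Mul(-1, -30)))) = Add(3659, Mul(-1, Add(7, 30))) = Add(3659, Mul(-1, 37)) = Add(3659, -37) = 3622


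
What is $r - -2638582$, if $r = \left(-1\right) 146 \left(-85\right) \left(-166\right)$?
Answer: $578522$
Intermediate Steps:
$r = -2060060$ ($r = \left(-146\right) \left(-85\right) \left(-166\right) = 12410 \left(-166\right) = -2060060$)
$r - -2638582 = -2060060 - -2638582 = -2060060 + 2638582 = 578522$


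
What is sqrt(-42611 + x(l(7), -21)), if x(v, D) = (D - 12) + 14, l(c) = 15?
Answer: 7*I*sqrt(870) ≈ 206.47*I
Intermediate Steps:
x(v, D) = 2 + D (x(v, D) = (-12 + D) + 14 = 2 + D)
sqrt(-42611 + x(l(7), -21)) = sqrt(-42611 + (2 - 21)) = sqrt(-42611 - 19) = sqrt(-42630) = 7*I*sqrt(870)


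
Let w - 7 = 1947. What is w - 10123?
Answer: -8169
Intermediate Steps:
w = 1954 (w = 7 + 1947 = 1954)
w - 10123 = 1954 - 10123 = -8169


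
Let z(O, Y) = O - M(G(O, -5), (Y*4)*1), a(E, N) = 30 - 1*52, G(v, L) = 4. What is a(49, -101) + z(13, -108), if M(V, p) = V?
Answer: -13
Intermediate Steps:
a(E, N) = -22 (a(E, N) = 30 - 52 = -22)
z(O, Y) = -4 + O (z(O, Y) = O - 1*4 = O - 4 = -4 + O)
a(49, -101) + z(13, -108) = -22 + (-4 + 13) = -22 + 9 = -13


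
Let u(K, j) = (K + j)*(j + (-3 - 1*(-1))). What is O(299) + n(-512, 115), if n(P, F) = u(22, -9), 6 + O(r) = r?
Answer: 150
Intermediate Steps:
O(r) = -6 + r
u(K, j) = (-2 + j)*(K + j) (u(K, j) = (K + j)*(j + (-3 + 1)) = (K + j)*(j - 2) = (K + j)*(-2 + j) = (-2 + j)*(K + j))
n(P, F) = -143 (n(P, F) = (-9)² - 2*22 - 2*(-9) + 22*(-9) = 81 - 44 + 18 - 198 = -143)
O(299) + n(-512, 115) = (-6 + 299) - 143 = 293 - 143 = 150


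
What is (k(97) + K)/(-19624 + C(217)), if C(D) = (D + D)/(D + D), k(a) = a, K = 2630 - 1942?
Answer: -785/19623 ≈ -0.040004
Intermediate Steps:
K = 688
C(D) = 1 (C(D) = (2*D)/((2*D)) = (2*D)*(1/(2*D)) = 1)
(k(97) + K)/(-19624 + C(217)) = (97 + 688)/(-19624 + 1) = 785/(-19623) = 785*(-1/19623) = -785/19623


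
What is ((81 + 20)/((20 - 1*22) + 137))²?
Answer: 10201/18225 ≈ 0.55973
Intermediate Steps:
((81 + 20)/((20 - 1*22) + 137))² = (101/((20 - 22) + 137))² = (101/(-2 + 137))² = (101/135)² = 10201/18225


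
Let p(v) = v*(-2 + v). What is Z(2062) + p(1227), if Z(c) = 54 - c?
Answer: 1501067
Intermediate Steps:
Z(2062) + p(1227) = (54 - 1*2062) + 1227*(-2 + 1227) = (54 - 2062) + 1227*1225 = -2008 + 1503075 = 1501067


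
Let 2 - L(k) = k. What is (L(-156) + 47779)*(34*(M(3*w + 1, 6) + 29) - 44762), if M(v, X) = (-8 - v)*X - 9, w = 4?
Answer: -2318520942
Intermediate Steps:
L(k) = 2 - k
M(v, X) = -9 + X*(-8 - v) (M(v, X) = X*(-8 - v) - 9 = -9 + X*(-8 - v))
(L(-156) + 47779)*(34*(M(3*w + 1, 6) + 29) - 44762) = ((2 - 1*(-156)) + 47779)*(34*((-9 - 8*6 - 1*6*(3*4 + 1)) + 29) - 44762) = ((2 + 156) + 47779)*(34*((-9 - 48 - 1*6*(12 + 1)) + 29) - 44762) = (158 + 47779)*(34*((-9 - 48 - 1*6*13) + 29) - 44762) = 47937*(34*((-9 - 48 - 78) + 29) - 44762) = 47937*(34*(-135 + 29) - 44762) = 47937*(34*(-106) - 44762) = 47937*(-3604 - 44762) = 47937*(-48366) = -2318520942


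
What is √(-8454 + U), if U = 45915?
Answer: √37461 ≈ 193.55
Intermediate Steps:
√(-8454 + U) = √(-8454 + 45915) = √37461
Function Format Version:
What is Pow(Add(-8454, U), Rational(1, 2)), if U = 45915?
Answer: Pow(37461, Rational(1, 2)) ≈ 193.55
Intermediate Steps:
Pow(Add(-8454, U), Rational(1, 2)) = Pow(Add(-8454, 45915), Rational(1, 2)) = Pow(37461, Rational(1, 2))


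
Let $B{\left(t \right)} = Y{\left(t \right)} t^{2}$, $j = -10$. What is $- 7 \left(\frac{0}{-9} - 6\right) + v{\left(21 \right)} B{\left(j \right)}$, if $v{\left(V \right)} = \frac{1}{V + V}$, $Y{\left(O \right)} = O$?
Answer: $\frac{382}{21} \approx 18.19$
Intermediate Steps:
$v{\left(V \right)} = \frac{1}{2 V}$
$B{\left(t \right)} = t^{3}$ ($B{\left(t \right)} = t t^{2} = t^{3}$)
$- 7 \left(\frac{0}{-9} - 6\right) + v{\left(21 \right)} B{\left(j \right)} = - 7 \left(\frac{0}{-9} - 6\right) + \frac{1}{2 \cdot 21} \left(-10\right)^{3} = - 7 \left(0 \left(- \frac{1}{9}\right) - 6\right) + \frac{1}{2} \cdot \frac{1}{21} \left(-1000\right) = - 7 \left(0 - 6\right) + \frac{1}{42} \left(-1000\right) = \left(-7\right) \left(-6\right) - \frac{500}{21} = 42 - \frac{500}{21} = \frac{382}{21}$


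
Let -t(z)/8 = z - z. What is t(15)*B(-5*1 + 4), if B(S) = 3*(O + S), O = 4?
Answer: 0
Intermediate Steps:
B(S) = 12 + 3*S (B(S) = 3*(4 + S) = 12 + 3*S)
t(z) = 0 (t(z) = -8*(z - z) = -8*0 = 0)
t(15)*B(-5*1 + 4) = 0*(12 + 3*(-5*1 + 4)) = 0*(12 + 3*(-5 + 4)) = 0*(12 + 3*(-1)) = 0*(12 - 3) = 0*9 = 0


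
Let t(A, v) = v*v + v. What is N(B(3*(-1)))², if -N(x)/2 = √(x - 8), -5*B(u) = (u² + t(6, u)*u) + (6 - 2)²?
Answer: -188/5 ≈ -37.600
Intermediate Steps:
t(A, v) = v + v² (t(A, v) = v² + v = v + v²)
B(u) = -16/5 - u²/5 - u²*(1 + u)/5 (B(u) = -((u² + (u*(1 + u))*u) + (6 - 2)²)/5 = -((u² + u²*(1 + u)) + 4²)/5 = -((u² + u²*(1 + u)) + 16)/5 = -(16 + u² + u²*(1 + u))/5 = -16/5 - u²/5 - u²*(1 + u)/5)
N(x) = -2*√(-8 + x) (N(x) = -2*√(x - 8) = -2*√(-8 + x))
N(B(3*(-1)))² = (-2*√(-8 + (-16/5 - 2*(3*(-1))²/5 - (3*(-1))³/5)))² = (-2*√(-8 + (-16/5 - ⅖*(-3)² - ⅕*(-3)³)))² = (-2*√(-8 + (-16/5 - ⅖*9 - ⅕*(-27))))² = (-2*√(-8 + (-16/5 - 18/5 + 27/5)))² = (-2*√(-8 - 7/5))² = (-2*I*√235/5)² = -188/5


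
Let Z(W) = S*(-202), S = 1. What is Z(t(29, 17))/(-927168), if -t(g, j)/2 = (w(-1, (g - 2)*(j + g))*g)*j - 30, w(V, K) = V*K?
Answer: 101/463584 ≈ 0.00021787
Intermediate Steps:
w(V, K) = K*V
t(g, j) = 60 + 2*g*j*(-2 + g)*(g + j) (t(g, j) = -2*(((((g - 2)*(j + g))*(-1))*g)*j - 30) = -2*(((((-2 + g)*(g + j))*(-1))*g)*j - 30) = -2*(((-(-2 + g)*(g + j))*g)*j - 30) = -2*((-g*(-2 + g)*(g + j))*j - 30) = -2*(-g*j*(-2 + g)*(g + j) - 30) = -2*(-30 - g*j*(-2 + g)*(g + j)) = 60 + 2*g*j*(-2 + g)*(g + j))
Z(W) = -202 (Z(W) = 1*(-202) = -202)
Z(t(29, 17))/(-927168) = -202/(-927168) = -202*(-1/927168) = 101/463584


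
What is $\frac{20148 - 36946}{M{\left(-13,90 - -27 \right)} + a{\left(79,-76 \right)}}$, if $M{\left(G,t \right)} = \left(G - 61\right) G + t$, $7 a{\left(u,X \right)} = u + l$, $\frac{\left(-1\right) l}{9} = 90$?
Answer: $- \frac{58793}{3411} \approx -17.236$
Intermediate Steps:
$l = -810$ ($l = \left(-9\right) 90 = -810$)
$a{\left(u,X \right)} = - \frac{810}{7} + \frac{u}{7}$ ($a{\left(u,X \right)} = \frac{u - 810}{7} = \frac{-810 + u}{7} = - \frac{810}{7} + \frac{u}{7}$)
$M{\left(G,t \right)} = t + G \left(-61 + G\right)$ ($M{\left(G,t \right)} = \left(-61 + G\right) G + t = G \left(-61 + G\right) + t = t + G \left(-61 + G\right)$)
$\frac{20148 - 36946}{M{\left(-13,90 - -27 \right)} + a{\left(79,-76 \right)}} = \frac{20148 - 36946}{\left(\left(90 - -27\right) + \left(-13\right)^{2} - -793\right) + \left(- \frac{810}{7} + \frac{1}{7} \cdot 79\right)} = - \frac{16798}{\left(\left(90 + 27\right) + 169 + 793\right) + \left(- \frac{810}{7} + \frac{79}{7}\right)} = - \frac{16798}{\left(117 + 169 + 793\right) - \frac{731}{7}} = - \frac{16798}{1079 - \frac{731}{7}} = - \frac{16798}{\frac{6822}{7}} = \left(-16798\right) \frac{7}{6822} = - \frac{58793}{3411}$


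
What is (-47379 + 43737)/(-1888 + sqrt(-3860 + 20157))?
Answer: 2292032/1182749 + 1214*sqrt(16297)/1182749 ≈ 2.0689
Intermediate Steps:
(-47379 + 43737)/(-1888 + sqrt(-3860 + 20157)) = -3642/(-1888 + sqrt(16297))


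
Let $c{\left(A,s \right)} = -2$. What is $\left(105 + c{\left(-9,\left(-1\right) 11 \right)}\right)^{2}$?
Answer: $10609$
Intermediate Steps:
$\left(105 + c{\left(-9,\left(-1\right) 11 \right)}\right)^{2} = \left(105 - 2\right)^{2} = 103^{2} = 10609$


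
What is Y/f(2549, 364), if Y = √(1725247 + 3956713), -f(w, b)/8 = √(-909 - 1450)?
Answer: I*√3350935910/9436 ≈ 6.1347*I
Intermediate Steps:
f(w, b) = -8*I*√2359 (f(w, b) = -8*√(-909 - 1450) = -8*I*√2359)
Y = 2*√1420490 (Y = √5681960 = 2*√1420490 ≈ 2383.7)
Y/f(2549, 364) = (2*√1420490)/((-8*I*√2359)) = (2*√1420490)*(I*√2359/18872) = I*√3350935910/9436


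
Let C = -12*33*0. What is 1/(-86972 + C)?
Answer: -1/86972 ≈ -1.1498e-5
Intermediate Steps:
C = 0 (C = -396*0 = 0)
1/(-86972 + C) = 1/(-86972 + 0) = 1/(-86972) = -1/86972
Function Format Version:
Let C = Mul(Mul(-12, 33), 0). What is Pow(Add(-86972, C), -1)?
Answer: Rational(-1, 86972) ≈ -1.1498e-5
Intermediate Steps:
C = 0 (C = Mul(-396, 0) = 0)
Pow(Add(-86972, C), -1) = Pow(Add(-86972, 0), -1) = Pow(-86972, -1) = Rational(-1, 86972)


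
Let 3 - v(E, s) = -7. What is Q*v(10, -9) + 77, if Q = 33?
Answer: 407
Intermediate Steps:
v(E, s) = 10 (v(E, s) = 3 - 1*(-7) = 3 + 7 = 10)
Q*v(10, -9) + 77 = 33*10 + 77 = 330 + 77 = 407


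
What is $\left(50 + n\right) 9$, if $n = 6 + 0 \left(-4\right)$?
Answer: $504$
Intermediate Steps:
$n = 6$ ($n = 6 + 0 = 6$)
$\left(50 + n\right) 9 = \left(50 + 6\right) 9 = 56 \cdot 9 = 504$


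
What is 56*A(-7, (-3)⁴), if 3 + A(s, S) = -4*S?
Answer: -18312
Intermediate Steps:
A(s, S) = -3 - 4*S
56*A(-7, (-3)⁴) = 56*(-3 - 4*(-3)⁴) = 56*(-3 - 4*81) = 56*(-3 - 324) = 56*(-327) = -18312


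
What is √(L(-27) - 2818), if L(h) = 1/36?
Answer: I*√101447/6 ≈ 53.085*I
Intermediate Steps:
L(h) = 1/36
√(L(-27) - 2818) = √(1/36 - 2818) = √(-101447/36) = I*√101447/6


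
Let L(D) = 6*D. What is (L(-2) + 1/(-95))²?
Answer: 1301881/9025 ≈ 144.25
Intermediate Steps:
(L(-2) + 1/(-95))² = (6*(-2) + 1/(-95))² = (-12 - 1/95)² = (-1141/95)² = 1301881/9025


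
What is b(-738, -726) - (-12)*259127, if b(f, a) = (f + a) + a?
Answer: 3107334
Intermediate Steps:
b(f, a) = f + 2*a (b(f, a) = (a + f) + a = f + 2*a)
b(-738, -726) - (-12)*259127 = (-738 + 2*(-726)) - (-12)*259127 = (-738 - 1452) - 1*(-3109524) = -2190 + 3109524 = 3107334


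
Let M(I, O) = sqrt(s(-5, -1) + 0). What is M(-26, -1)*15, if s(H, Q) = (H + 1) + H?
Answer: 45*I ≈ 45.0*I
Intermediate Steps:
s(H, Q) = 1 + 2*H (s(H, Q) = (1 + H) + H = 1 + 2*H)
M(I, O) = 3*I (M(I, O) = sqrt((1 + 2*(-5)) + 0) = sqrt((1 - 10) + 0) = sqrt(-9 + 0) = sqrt(-9) = 3*I)
M(-26, -1)*15 = (3*I)*15 = 45*I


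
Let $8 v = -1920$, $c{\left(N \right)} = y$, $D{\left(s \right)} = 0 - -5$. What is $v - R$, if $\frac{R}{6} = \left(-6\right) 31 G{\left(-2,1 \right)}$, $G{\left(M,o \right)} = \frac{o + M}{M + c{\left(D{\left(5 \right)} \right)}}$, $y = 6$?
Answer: $-519$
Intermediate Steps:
$D{\left(s \right)} = 5$ ($D{\left(s \right)} = 0 + 5 = 5$)
$c{\left(N \right)} = 6$
$v = -240$ ($v = \frac{1}{8} \left(-1920\right) = -240$)
$G{\left(M,o \right)} = \frac{M + o}{6 + M}$ ($G{\left(M,o \right)} = \frac{o + M}{M + 6} = \frac{M + o}{6 + M}$)
$R = 279$ ($R = 6 \left(-6\right) 31 \frac{-2 + 1}{6 - 2} = 6 \left(- 186 \cdot \frac{1}{4} \left(-1\right)\right) = 6 \left(\left(-186\right) \left(- \frac{1}{4}\right)\right) = 6 \cdot \frac{93}{2} = 279$)
$v - R = -240 - 279 = -519$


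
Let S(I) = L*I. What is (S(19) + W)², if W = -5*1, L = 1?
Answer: 196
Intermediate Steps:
S(I) = I (S(I) = 1*I = I)
W = -5
(S(19) + W)² = (19 - 5)² = 14² = 196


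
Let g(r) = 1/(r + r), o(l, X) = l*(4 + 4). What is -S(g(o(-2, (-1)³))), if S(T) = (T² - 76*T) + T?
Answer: -2401/1024 ≈ -2.3447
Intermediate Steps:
o(l, X) = 8*l (o(l, X) = l*8 = 8*l)
g(r) = 1/(2*r)
S(T) = T² - 75*T
-S(g(o(-2, (-1)³))) = -1/(2*((8*(-2))))*(-75 + 1/(2*((8*(-2))))) = -(½)/(-16)*(-75 + (½)/(-16)) = -(½)*(-1/16)*(-75 + (½)*(-1/16)) = -(-1)*(-75 - 1/32)/32 = -(-1)*(-2401)/(32*32) = -1*2401/1024 = -2401/1024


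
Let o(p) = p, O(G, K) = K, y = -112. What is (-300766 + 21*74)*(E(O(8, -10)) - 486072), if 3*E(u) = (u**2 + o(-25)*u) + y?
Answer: 436244513336/3 ≈ 1.4541e+11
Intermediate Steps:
E(u) = -112/3 - 25*u/3 + u**2/3 (E(u) = ((u**2 - 25*u) - 112)/3 = (-112 + u**2 - 25*u)/3 = -112/3 - 25*u/3 + u**2/3)
(-300766 + 21*74)*(E(O(8, -10)) - 486072) = (-300766 + 21*74)*((-112/3 - 25/3*(-10) + (1/3)*(-10)**2) - 486072) = (-300766 + 1554)*((-112/3 + 250/3 + (1/3)*100) - 486072) = -299212*((-112/3 + 250/3 + 100/3) - 486072) = -299212*(238/3 - 486072) = -299212*(-1457978/3) = 436244513336/3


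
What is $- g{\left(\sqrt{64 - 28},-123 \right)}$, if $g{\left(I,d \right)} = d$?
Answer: $123$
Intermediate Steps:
$- g{\left(\sqrt{64 - 28},-123 \right)} = \left(-1\right) \left(-123\right) = 123$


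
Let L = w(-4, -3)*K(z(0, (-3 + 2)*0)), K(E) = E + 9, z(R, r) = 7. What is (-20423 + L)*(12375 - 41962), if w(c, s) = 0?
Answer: 604255301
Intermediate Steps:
K(E) = 9 + E
L = 0 (L = 0*(9 + 7) = 0*16 = 0)
(-20423 + L)*(12375 - 41962) = (-20423 + 0)*(12375 - 41962) = -20423*(-29587) = 604255301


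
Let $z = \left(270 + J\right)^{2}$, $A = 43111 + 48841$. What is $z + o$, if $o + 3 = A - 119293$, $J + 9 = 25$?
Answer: $54452$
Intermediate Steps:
$A = 91952$
$J = 16$ ($J = -9 + 25 = 16$)
$z = 81796$ ($z = \left(270 + 16\right)^{2} = 286^{2} = 81796$)
$o = -27344$ ($o = -3 + \left(91952 - 119293\right) = -3 - 27341 = -27344$)
$z + o = 81796 - 27344 = 54452$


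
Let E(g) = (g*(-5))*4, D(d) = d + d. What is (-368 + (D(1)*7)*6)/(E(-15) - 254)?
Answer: -142/23 ≈ -6.1739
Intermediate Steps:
D(d) = 2*d
E(g) = -20*g (E(g) = -5*g*4 = -20*g)
(-368 + (D(1)*7)*6)/(E(-15) - 254) = (-368 + ((2*1)*7)*6)/(-20*(-15) - 254) = (-368 + (2*7)*6)/(300 - 254) = (-368 + 14*6)/46 = (-368 + 84)*(1/46) = -284*1/46 = -142/23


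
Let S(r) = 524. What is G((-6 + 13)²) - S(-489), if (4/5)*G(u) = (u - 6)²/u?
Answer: -93459/196 ≈ -476.83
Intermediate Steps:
G(u) = 5*(-6 + u)²/(4*u) (G(u) = 5*((u - 6)²/u)/4 = 5*((-6 + u)²/u)/4 = 5*(-6 + u)²/(4*u))
G((-6 + 13)²) - S(-489) = 5*(-6 + (-6 + 13)²)²/(4*((-6 + 13)²)) - 1*524 = 5*(-6 + 7²)²/(4*(7²)) - 524 = (5/4)*(-6 + 49)²/49 - 524 = (5/4)*(1/49)*43² - 524 = (5/4)*(1/49)*1849 - 524 = 9245/196 - 524 = -93459/196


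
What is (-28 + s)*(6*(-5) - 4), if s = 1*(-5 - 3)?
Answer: 1224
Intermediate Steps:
s = -8 (s = 1*(-8) = -8)
(-28 + s)*(6*(-5) - 4) = (-28 - 8)*(6*(-5) - 4) = -36*(-30 - 4) = -36*(-34) = 1224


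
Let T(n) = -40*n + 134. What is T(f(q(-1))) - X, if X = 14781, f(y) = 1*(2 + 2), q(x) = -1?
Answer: -14807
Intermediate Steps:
f(y) = 4 (f(y) = 1*4 = 4)
T(n) = 134 - 40*n
T(f(q(-1))) - X = (134 - 40*4) - 1*14781 = (134 - 160) - 14781 = -26 - 14781 = -14807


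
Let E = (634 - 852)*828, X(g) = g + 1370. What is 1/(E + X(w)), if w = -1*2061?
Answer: -1/181195 ≈ -5.5189e-6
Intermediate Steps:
w = -2061
X(g) = 1370 + g
E = -180504 (E = -218*828 = -180504)
1/(E + X(w)) = 1/(-180504 + (1370 - 2061)) = 1/(-180504 - 691) = 1/(-181195) = -1/181195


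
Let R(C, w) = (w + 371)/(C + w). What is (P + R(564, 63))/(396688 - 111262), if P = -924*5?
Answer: -1448153/89481051 ≈ -0.016184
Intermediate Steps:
R(C, w) = (371 + w)/(C + w)
P = -4620
(P + R(564, 63))/(396688 - 111262) = (-4620 + (371 + 63)/(564 + 63))/(396688 - 111262) = (-4620 + 434/627)/285426 = (-4620 + (1/627)*434)*(1/285426) = (-4620 + 434/627)*(1/285426) = -2896306/627*1/285426 = -1448153/89481051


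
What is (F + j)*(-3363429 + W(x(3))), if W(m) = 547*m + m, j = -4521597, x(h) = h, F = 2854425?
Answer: 5604673822020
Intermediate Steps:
W(m) = 548*m
(F + j)*(-3363429 + W(x(3))) = (2854425 - 4521597)*(-3363429 + 548*3) = -1667172*(-3363429 + 1644) = -1667172*(-3361785) = 5604673822020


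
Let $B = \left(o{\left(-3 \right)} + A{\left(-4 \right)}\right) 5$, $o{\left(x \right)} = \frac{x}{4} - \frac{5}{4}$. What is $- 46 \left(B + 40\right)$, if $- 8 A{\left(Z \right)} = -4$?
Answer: $-1495$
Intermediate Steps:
$A{\left(Z \right)} = \frac{1}{2}$ ($A{\left(Z \right)} = \left(- \frac{1}{8}\right) \left(-4\right) = \frac{1}{2}$)
$o{\left(x \right)} = - \frac{5}{4} + \frac{x}{4}$ ($o{\left(x \right)} = x \frac{1}{4} - \frac{5}{4} = \frac{x}{4} - \frac{5}{4} = - \frac{5}{4} + \frac{x}{4}$)
$B = - \frac{15}{2}$ ($B = \left(\left(- \frac{5}{4} + \frac{1}{4} \left(-3\right)\right) + \frac{1}{2}\right) 5 = \left(\left(- \frac{5}{4} - \frac{3}{4}\right) + \frac{1}{2}\right) 5 = \left(-2 + \frac{1}{2}\right) 5 = \left(- \frac{3}{2}\right) 5 = - \frac{15}{2} \approx -7.5$)
$- 46 \left(B + 40\right) = - 46 \left(- \frac{15}{2} + 40\right) = \left(-46\right) \frac{65}{2} = -1495$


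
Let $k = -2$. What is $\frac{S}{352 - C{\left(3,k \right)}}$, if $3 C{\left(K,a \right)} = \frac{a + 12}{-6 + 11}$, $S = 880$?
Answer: $\frac{1320}{527} \approx 2.5047$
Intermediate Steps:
$C{\left(K,a \right)} = \frac{4}{5} + \frac{a}{15}$ ($C{\left(K,a \right)} = \frac{\left(a + 12\right) \frac{1}{-6 + 11}}{3} = \frac{\left(12 + a\right) \frac{1}{5}}{3} = \frac{\frac{12}{5} + \frac{a}{5}}{3} = \frac{4}{5} + \frac{a}{15}$)
$\frac{S}{352 - C{\left(3,k \right)}} = \frac{880}{352 - \left(\frac{4}{5} + \frac{1}{15} \left(-2\right)\right)} = \frac{880}{352 - \left(\frac{4}{5} - \frac{2}{15}\right)} = \frac{880}{352 - \frac{2}{3}} = \frac{880}{\frac{1054}{3}} = 880 \cdot \frac{3}{1054} = \frac{1320}{527}$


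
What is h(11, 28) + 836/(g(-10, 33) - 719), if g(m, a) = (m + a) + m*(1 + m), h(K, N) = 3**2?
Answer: 2309/303 ≈ 7.6205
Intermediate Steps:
h(K, N) = 9
g(m, a) = a + m + m*(1 + m) (g(m, a) = (a + m) + m*(1 + m) = a + m + m*(1 + m))
h(11, 28) + 836/(g(-10, 33) - 719) = 9 + 836/((33 + (-10)**2 + 2*(-10)) - 719) = 9 + 836/((33 + 100 - 20) - 719) = 9 + 836/(113 - 719) = 9 + 836/(-606) = 9 - 1/606*836 = 9 - 418/303 = 2309/303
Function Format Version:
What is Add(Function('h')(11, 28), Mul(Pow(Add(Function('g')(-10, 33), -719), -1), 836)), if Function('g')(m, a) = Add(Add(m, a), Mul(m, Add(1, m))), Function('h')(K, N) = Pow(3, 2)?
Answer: Rational(2309, 303) ≈ 7.6205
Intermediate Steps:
Function('h')(K, N) = 9
Function('g')(m, a) = Add(a, m, Mul(m, Add(1, m))) (Function('g')(m, a) = Add(Add(a, m), Mul(m, Add(1, m))) = Add(a, m, Mul(m, Add(1, m))))
Add(Function('h')(11, 28), Mul(Pow(Add(Function('g')(-10, 33), -719), -1), 836)) = Add(9, Mul(Pow(Add(Add(33, Pow(-10, 2), Mul(2, -10)), -719), -1), 836)) = Add(9, Mul(Pow(Add(Add(33, 100, -20), -719), -1), 836)) = Add(9, Mul(Pow(Add(113, -719), -1), 836)) = Add(9, Mul(Pow(-606, -1), 836)) = Add(9, Mul(Rational(-1, 606), 836)) = Add(9, Rational(-418, 303)) = Rational(2309, 303)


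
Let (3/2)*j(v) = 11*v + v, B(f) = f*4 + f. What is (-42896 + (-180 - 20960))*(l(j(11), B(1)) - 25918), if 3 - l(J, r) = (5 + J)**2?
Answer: 2213340304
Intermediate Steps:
B(f) = 5*f (B(f) = 4*f + f = 5*f)
j(v) = 8*v (j(v) = 2*(11*v + v)/3 = 2*(12*v)/3 = 8*v)
l(J, r) = 3 - (5 + J)**2
(-42896 + (-180 - 20960))*(l(j(11), B(1)) - 25918) = (-42896 + (-180 - 20960))*((3 - (5 + 8*11)**2) - 25918) = (-42896 - 21140)*((3 - (5 + 88)**2) - 25918) = -64036*((3 - 1*93**2) - 25918) = -64036*((3 - 1*8649) - 25918) = -64036*((3 - 8649) - 25918) = -64036*(-8646 - 25918) = -64036*(-34564) = 2213340304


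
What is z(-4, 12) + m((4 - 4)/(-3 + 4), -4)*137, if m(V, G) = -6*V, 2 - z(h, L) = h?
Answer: 6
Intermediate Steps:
z(h, L) = 2 - h
z(-4, 12) + m((4 - 4)/(-3 + 4), -4)*137 = (2 - 1*(-4)) - 6*(4 - 4)/(-3 + 4)*137 = (2 + 4) - 0/1*137 = 6 - 0*137 = 6 - 6*0*137 = 6 + 0*137 = 6 + 0 = 6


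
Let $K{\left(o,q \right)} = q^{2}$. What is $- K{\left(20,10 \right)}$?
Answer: $-100$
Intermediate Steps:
$- K{\left(20,10 \right)} = - 10^{2} = \left(-1\right) 100 = -100$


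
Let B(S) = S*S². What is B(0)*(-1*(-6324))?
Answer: 0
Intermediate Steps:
B(S) = S³
B(0)*(-1*(-6324)) = 0³*(-1*(-6324)) = 0*6324 = 0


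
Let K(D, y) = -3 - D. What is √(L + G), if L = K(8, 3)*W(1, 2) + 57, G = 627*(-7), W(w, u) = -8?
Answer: 2*I*√1061 ≈ 65.146*I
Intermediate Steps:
G = -4389
L = 145 (L = (-3 - 1*8)*(-8) + 57 = (-3 - 8)*(-8) + 57 = -11*(-8) + 57 = 88 + 57 = 145)
√(L + G) = √(145 - 4389) = √(-4244) = 2*I*√1061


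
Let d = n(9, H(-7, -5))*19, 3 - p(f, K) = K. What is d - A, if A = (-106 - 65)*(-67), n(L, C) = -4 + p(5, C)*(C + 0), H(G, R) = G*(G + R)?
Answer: -140809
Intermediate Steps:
p(f, K) = 3 - K
n(L, C) = -4 + C*(3 - C) (n(L, C) = -4 + (3 - C)*(C + 0) = -4 + (3 - C)*C = -4 + C*(3 - C))
A = 11457 (A = -171*(-67) = 11457)
d = -129352 (d = (-4 - (-7*(-7 - 5))*(-3 - 7*(-7 - 5)))*19 = (-4 - (-7*(-12))*(-3 - 7*(-12)))*19 = (-4 - 1*84*(-3 + 84))*19 = (-4 - 1*84*81)*19 = (-4 - 6804)*19 = -6808*19 = -129352)
d - A = -129352 - 1*11457 = -129352 - 11457 = -140809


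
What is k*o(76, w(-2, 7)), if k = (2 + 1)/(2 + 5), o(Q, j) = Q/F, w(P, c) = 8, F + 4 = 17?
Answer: 228/91 ≈ 2.5055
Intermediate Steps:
F = 13 (F = -4 + 17 = 13)
o(Q, j) = Q/13
k = 3/7 ≈ 0.42857
k*o(76, w(-2, 7)) = 3*((1/13)*76)/7 = (3/7)*(76/13) = 228/91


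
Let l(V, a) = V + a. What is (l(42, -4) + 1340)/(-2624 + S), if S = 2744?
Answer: 689/60 ≈ 11.483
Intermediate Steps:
(l(42, -4) + 1340)/(-2624 + S) = ((42 - 4) + 1340)/(-2624 + 2744) = (38 + 1340)/120 = 1378*(1/120) = 689/60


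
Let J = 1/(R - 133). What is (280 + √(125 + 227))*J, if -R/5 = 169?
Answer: -140/489 - 2*√22/489 ≈ -0.30548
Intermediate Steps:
R = -845 (R = -5*169 = -845)
J = -1/978 (J = 1/(-845 - 133) = 1/(-978) = -1/978 ≈ -0.0010225)
(280 + √(125 + 227))*J = (280 + √(125 + 227))*(-1/978) = (280 + √352)*(-1/978) = (280 + 4*√22)*(-1/978) = -140/489 - 2*√22/489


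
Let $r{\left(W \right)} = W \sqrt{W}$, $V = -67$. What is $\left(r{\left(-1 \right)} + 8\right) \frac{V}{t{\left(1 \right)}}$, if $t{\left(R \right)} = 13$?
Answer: $- \frac{536}{13} + \frac{67 i}{13} \approx -41.231 + 5.1538 i$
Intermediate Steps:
$r{\left(W \right)} = W^{\frac{3}{2}}$
$\left(r{\left(-1 \right)} + 8\right) \frac{V}{t{\left(1 \right)}} = \left(\left(-1\right)^{\frac{3}{2}} + 8\right) \left(- \frac{67}{13}\right) = \left(- i + 8\right) \left(\left(-67\right) \frac{1}{13}\right) = \left(8 - i\right) \left(- \frac{67}{13}\right) = - \frac{536}{13} + \frac{67 i}{13}$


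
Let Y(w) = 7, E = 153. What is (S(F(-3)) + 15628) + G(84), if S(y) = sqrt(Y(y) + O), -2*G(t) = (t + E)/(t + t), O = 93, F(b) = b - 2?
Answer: 1751377/112 ≈ 15637.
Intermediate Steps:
F(b) = -2 + b
G(t) = -(153 + t)/(4*t) (G(t) = -(t + 153)/(2*(t + t)) = -(153 + t)/(2*(2*t)) = -(153 + t)*1/(2*t)/2 = -(153 + t)/(4*t))
S(y) = 10 (S(y) = sqrt(7 + 93) = sqrt(100) = 10)
(S(F(-3)) + 15628) + G(84) = (10 + 15628) + (1/4)*(-153 - 1*84)/84 = 15638 + (1/4)*(1/84)*(-153 - 84) = 15638 + (1/4)*(1/84)*(-237) = 15638 - 79/112 = 1751377/112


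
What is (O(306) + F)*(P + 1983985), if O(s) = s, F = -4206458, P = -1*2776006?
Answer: 3331360713192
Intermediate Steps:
P = -2776006
(O(306) + F)*(P + 1983985) = (306 - 4206458)*(-2776006 + 1983985) = -4206152*(-792021) = 3331360713192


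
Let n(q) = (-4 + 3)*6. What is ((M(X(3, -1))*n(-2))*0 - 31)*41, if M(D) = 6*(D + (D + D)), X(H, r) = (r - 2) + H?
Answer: -1271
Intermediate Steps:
X(H, r) = -2 + H + r (X(H, r) = (-2 + r) + H = -2 + H + r)
M(D) = 18*D (M(D) = 6*(D + 2*D) = 6*(3*D) = 18*D)
n(q) = -6 (n(q) = -1*6 = -6)
((M(X(3, -1))*n(-2))*0 - 31)*41 = (((18*(-2 + 3 - 1))*(-6))*0 - 31)*41 = (((18*0)*(-6))*0 - 31)*41 = ((0*(-6))*0 - 31)*41 = (0*0 - 31)*41 = (0 - 31)*41 = -31*41 = -1271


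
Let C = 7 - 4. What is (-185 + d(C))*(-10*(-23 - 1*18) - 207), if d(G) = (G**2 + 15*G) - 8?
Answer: -28217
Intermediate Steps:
C = 3
d(G) = -8 + G**2 + 15*G
(-185 + d(C))*(-10*(-23 - 1*18) - 207) = (-185 + (-8 + 3**2 + 15*3))*(-10*(-23 - 1*18) - 207) = (-185 + (-8 + 9 + 45))*(-10*(-23 - 18) - 207) = (-185 + 46)*(-10*(-41) - 207) = -139*(410 - 207) = -139*203 = -28217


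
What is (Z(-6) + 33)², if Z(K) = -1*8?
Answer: 625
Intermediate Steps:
Z(K) = -8
(Z(-6) + 33)² = (-8 + 33)² = 25² = 625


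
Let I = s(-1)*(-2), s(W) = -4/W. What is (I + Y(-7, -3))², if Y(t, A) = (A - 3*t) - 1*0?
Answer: 100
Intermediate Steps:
I = -8 (I = -4/(-1)*(-2) = -4*(-1)*(-2) = 4*(-2) = -8)
Y(t, A) = A - 3*t (Y(t, A) = (A - 3*t) + 0 = A - 3*t)
(I + Y(-7, -3))² = (-8 + (-3 - 3*(-7)))² = (-8 + (-3 + 21))² = (-8 + 18)² = 10² = 100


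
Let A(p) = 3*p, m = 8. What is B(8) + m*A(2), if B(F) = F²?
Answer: 112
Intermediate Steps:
B(8) + m*A(2) = 8² + 8*(3*2) = 64 + 8*6 = 64 + 48 = 112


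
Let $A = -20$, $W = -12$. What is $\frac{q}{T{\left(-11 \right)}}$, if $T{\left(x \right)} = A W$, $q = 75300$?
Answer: $\frac{1255}{4} \approx 313.75$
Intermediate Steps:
$T{\left(x \right)} = 240$ ($T{\left(x \right)} = \left(-20\right) \left(-12\right) = 240$)
$\frac{q}{T{\left(-11 \right)}} = \frac{75300}{240} = 75300 \cdot \frac{1}{240} = \frac{1255}{4}$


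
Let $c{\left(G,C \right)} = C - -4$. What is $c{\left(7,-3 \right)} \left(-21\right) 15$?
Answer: $-315$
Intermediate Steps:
$c{\left(G,C \right)} = 4 + C$ ($c{\left(G,C \right)} = C + 4 = 4 + C$)
$c{\left(7,-3 \right)} \left(-21\right) 15 = \left(4 - 3\right) \left(-21\right) 15 = 1 \left(-21\right) 15 = \left(-21\right) 15 = -315$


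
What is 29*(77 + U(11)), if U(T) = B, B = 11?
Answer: 2552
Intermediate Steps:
U(T) = 11
29*(77 + U(11)) = 29*(77 + 11) = 29*88 = 2552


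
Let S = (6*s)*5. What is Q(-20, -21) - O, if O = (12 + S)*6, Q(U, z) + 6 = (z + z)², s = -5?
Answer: 2586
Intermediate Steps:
S = -150 (S = (6*(-5))*5 = -30*5 = -150)
Q(U, z) = -6 + 4*z² (Q(U, z) = -6 + (z + z)² = -6 + (2*z)² = -6 + 4*z²)
O = -828 (O = (12 - 150)*6 = -138*6 = -828)
Q(-20, -21) - O = (-6 + 4*(-21)²) - 1*(-828) = (-6 + 4*441) + 828 = (-6 + 1764) + 828 = 1758 + 828 = 2586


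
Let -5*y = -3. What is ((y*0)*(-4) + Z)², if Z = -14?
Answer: 196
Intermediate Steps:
y = ⅗ (y = -⅕*(-3) = ⅗ ≈ 0.60000)
((y*0)*(-4) + Z)² = (((⅗)*0)*(-4) - 14)² = (0*(-4) - 14)² = (0 - 14)² = (-14)² = 196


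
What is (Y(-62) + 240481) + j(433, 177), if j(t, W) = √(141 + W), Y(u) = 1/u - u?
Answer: 14913665/62 + √318 ≈ 2.4056e+5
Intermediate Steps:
(Y(-62) + 240481) + j(433, 177) = ((1/(-62) - 1*(-62)) + 240481) + √(141 + 177) = ((-1/62 + 62) + 240481) + √318 = (3843/62 + 240481) + √318 = 14913665/62 + √318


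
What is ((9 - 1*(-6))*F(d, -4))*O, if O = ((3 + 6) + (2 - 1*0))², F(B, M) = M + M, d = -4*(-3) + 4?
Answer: -14520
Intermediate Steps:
d = 16 (d = 12 + 4 = 16)
F(B, M) = 2*M
O = 121 (O = (9 + (2 + 0))² = (9 + 2)² = 11² = 121)
((9 - 1*(-6))*F(d, -4))*O = ((9 - 1*(-6))*(2*(-4)))*121 = ((9 + 6)*(-8))*121 = (15*(-8))*121 = -120*121 = -14520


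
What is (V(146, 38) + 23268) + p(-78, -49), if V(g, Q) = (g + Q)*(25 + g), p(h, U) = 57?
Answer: 54789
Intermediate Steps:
V(g, Q) = (25 + g)*(Q + g) (V(g, Q) = (Q + g)*(25 + g) = (25 + g)*(Q + g))
(V(146, 38) + 23268) + p(-78, -49) = ((146**2 + 25*38 + 25*146 + 38*146) + 23268) + 57 = ((21316 + 950 + 3650 + 5548) + 23268) + 57 = (31464 + 23268) + 57 = 54732 + 57 = 54789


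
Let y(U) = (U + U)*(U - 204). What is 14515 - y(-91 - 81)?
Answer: -114829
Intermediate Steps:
y(U) = 2*U*(-204 + U) (y(U) = (2*U)*(-204 + U) = 2*U*(-204 + U))
14515 - y(-91 - 81) = 14515 - 2*(-91 - 81)*(-204 + (-91 - 81)) = 14515 - 2*(-172)*(-204 - 172) = 14515 - 2*(-172)*(-376) = 14515 - 1*129344 = 14515 - 129344 = -114829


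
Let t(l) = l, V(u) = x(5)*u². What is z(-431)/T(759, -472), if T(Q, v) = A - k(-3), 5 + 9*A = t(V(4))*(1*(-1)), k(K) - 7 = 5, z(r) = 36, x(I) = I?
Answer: -324/193 ≈ -1.6788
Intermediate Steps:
V(u) = 5*u²
k(K) = 12 (k(K) = 7 + 5 = 12)
A = -85/9 (A = -5/9 + ((5*4²)*(1*(-1)))/9 = -5/9 + ((5*16)*(-1))/9 = -5/9 + (80*(-1))/9 = -5/9 + (⅑)*(-80) = -5/9 - 80/9 = -85/9 ≈ -9.4444)
T(Q, v) = -193/9 (T(Q, v) = -85/9 - 1*12 = -85/9 - 12 = -193/9)
z(-431)/T(759, -472) = 36/(-193/9) = 36*(-9/193) = -324/193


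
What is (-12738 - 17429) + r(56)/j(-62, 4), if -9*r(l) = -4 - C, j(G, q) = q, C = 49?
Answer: -1085959/36 ≈ -30166.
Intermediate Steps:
r(l) = 53/9 (r(l) = -(-4 - 1*49)/9 = -(-4 - 49)/9 = -⅑*(-53) = 53/9)
(-12738 - 17429) + r(56)/j(-62, 4) = (-12738 - 17429) + (53/9)/4 = -30167 + (53/9)*(¼) = -30167 + 53/36 = -1085959/36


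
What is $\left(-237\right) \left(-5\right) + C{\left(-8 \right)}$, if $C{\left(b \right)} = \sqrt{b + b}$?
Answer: $1185 + 4 i \approx 1185.0 + 4.0 i$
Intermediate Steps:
$C{\left(b \right)} = \sqrt{2} \sqrt{b}$ ($C{\left(b \right)} = \sqrt{2 b} = \sqrt{2} \sqrt{b}$)
$\left(-237\right) \left(-5\right) + C{\left(-8 \right)} = \left(-237\right) \left(-5\right) + \sqrt{2} \sqrt{-8} = 1185 + \sqrt{2} \cdot 2 i \sqrt{2} = 1185 + 4 i$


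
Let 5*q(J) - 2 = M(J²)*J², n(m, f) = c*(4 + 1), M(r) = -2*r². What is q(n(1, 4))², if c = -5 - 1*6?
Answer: 3064871461420156437504/25 ≈ 1.2259e+20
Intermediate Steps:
c = -11 (c = -5 - 6 = -11)
n(m, f) = -55 (n(m, f) = -11*(4 + 1) = -11*5 = -55)
q(J) = ⅖ - 2*J⁶/5 (q(J) = ⅖ + ((-2*J⁴)*J²)/5 = ⅖ + (-2*J⁶)/5 = ⅖ - 2*J⁶/5)
q(n(1, 4))² = (⅖ - ⅖*(-55)⁶)² = (⅖ - ⅖*27680640625)² = (⅖ - 11072256250)² = (-55361281248/5)² = 3064871461420156437504/25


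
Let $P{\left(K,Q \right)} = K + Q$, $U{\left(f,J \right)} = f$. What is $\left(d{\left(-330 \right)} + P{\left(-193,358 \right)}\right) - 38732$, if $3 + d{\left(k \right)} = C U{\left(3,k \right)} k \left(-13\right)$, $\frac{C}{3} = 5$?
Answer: $154480$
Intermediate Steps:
$C = 15$ ($C = 3 \cdot 5 = 15$)
$d{\left(k \right)} = -3 - 585 k$ ($d{\left(k \right)} = -3 + 15 \cdot 3 k \left(-13\right) = -3 + 45 k \left(-13\right) = -3 - 585 k$)
$\left(d{\left(-330 \right)} + P{\left(-193,358 \right)}\right) - 38732 = \left(\left(-3 - -193050\right) + \left(-193 + 358\right)\right) - 38732 = \left(\left(-3 + 193050\right) + 165\right) - 38732 = \left(193047 + 165\right) - 38732 = 193212 - 38732 = 154480$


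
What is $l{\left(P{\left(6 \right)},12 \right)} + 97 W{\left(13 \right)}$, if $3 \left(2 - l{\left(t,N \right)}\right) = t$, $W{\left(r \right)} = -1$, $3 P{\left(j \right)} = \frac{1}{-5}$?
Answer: $- \frac{4274}{45} \approx -94.978$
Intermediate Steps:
$P{\left(j \right)} = - \frac{1}{15}$ ($P{\left(j \right)} = \frac{1}{3 \left(-5\right)} = \frac{1}{3} \left(- \frac{1}{5}\right) = - \frac{1}{15}$)
$l{\left(t,N \right)} = 2 - \frac{t}{3}$
$l{\left(P{\left(6 \right)},12 \right)} + 97 W{\left(13 \right)} = \left(2 - - \frac{1}{45}\right) + 97 \left(-1\right) = \left(2 + \frac{1}{45}\right) - 97 = \frac{91}{45} - 97 = - \frac{4274}{45}$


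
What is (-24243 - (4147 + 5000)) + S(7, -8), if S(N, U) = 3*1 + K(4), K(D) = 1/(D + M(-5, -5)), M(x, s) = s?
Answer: -33388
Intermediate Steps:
K(D) = 1/(-5 + D) (K(D) = 1/(D - 5) = 1/(-5 + D))
S(N, U) = 2 (S(N, U) = 3*1 + 1/(-5 + 4) = 3 + 1/(-1) = 3 - 1 = 2)
(-24243 - (4147 + 5000)) + S(7, -8) = (-24243 - (4147 + 5000)) + 2 = (-24243 - 1*9147) + 2 = (-24243 - 9147) + 2 = -33390 + 2 = -33388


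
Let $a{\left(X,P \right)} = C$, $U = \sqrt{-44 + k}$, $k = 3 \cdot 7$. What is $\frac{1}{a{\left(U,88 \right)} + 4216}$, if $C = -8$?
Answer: $\frac{1}{4208} \approx 0.00023764$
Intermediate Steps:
$k = 21$
$U = i \sqrt{23}$ ($U = \sqrt{-44 + 21} = \sqrt{-23} = i \sqrt{23} \approx 4.7958 i$)
$a{\left(X,P \right)} = -8$
$\frac{1}{a{\left(U,88 \right)} + 4216} = \frac{1}{-8 + 4216} = \frac{1}{4208}$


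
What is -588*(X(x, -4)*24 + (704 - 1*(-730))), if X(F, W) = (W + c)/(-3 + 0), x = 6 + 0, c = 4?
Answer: -843192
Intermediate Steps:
x = 6
X(F, W) = -4/3 - W/3 (X(F, W) = (W + 4)/(-3 + 0) = (4 + W)/(-3) = (4 + W)*(-1/3) = -4/3 - W/3)
-588*(X(x, -4)*24 + (704 - 1*(-730))) = -588*((-4/3 - 1/3*(-4))*24 + (704 - 1*(-730))) = -588*((-4/3 + 4/3)*24 + (704 + 730)) = -588*(0*24 + 1434) = -588*(0 + 1434) = -588*1434 = -843192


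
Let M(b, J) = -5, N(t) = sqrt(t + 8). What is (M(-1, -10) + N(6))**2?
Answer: (5 - sqrt(14))**2 ≈ 1.5834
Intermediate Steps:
N(t) = sqrt(8 + t)
(M(-1, -10) + N(6))**2 = (-5 + sqrt(8 + 6))**2 = (-5 + sqrt(14))**2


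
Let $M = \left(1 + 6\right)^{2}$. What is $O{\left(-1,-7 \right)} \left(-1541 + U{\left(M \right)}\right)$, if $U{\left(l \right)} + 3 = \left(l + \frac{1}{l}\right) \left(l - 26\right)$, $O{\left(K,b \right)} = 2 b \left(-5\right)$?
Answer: $- \frac{204100}{7} \approx -29157.0$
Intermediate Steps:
$O{\left(K,b \right)} = - 10 b$
$M = 49$ ($M = 7^{2} = 49$)
$U{\left(l \right)} = -3 + \left(-26 + l\right) \left(l + \frac{1}{l}\right)$ ($U{\left(l \right)} = -3 + \left(l + \frac{1}{l}\right) \left(l - 26\right) = -3 + \left(l + \frac{1}{l}\right) \left(-26 + l\right) = -3 + \left(-26 + l\right) \left(l + \frac{1}{l}\right)$)
$O{\left(-1,-7 \right)} \left(-1541 + U{\left(M \right)}\right) = \left(-10\right) \left(-7\right) \left(-1541 - \left(1276 - 2401 + \frac{26}{49}\right)\right) = 70 \left(-1541 - - \frac{55099}{49}\right) = 70 \left(-1541 + \frac{55099}{49}\right) = 70 \left(- \frac{20410}{49}\right) = - \frac{204100}{7}$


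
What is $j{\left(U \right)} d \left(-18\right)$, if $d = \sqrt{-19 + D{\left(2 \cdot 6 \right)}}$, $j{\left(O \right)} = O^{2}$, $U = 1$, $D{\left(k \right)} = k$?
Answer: $- 18 i \sqrt{7} \approx - 47.624 i$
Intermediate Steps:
$d = i \sqrt{7}$ ($d = \sqrt{-19 + 2 \cdot 6} = \sqrt{-19 + 12} = \sqrt{-7} = i \sqrt{7} \approx 2.6458 i$)
$j{\left(U \right)} d \left(-18\right) = 1^{2} i \sqrt{7} \left(-18\right) = 1 i \sqrt{7} \left(-18\right) = i \sqrt{7} \left(-18\right) = - 18 i \sqrt{7}$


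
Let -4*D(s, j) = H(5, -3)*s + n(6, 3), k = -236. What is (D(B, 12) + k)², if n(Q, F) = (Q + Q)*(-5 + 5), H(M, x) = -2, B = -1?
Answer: 223729/4 ≈ 55932.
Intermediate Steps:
n(Q, F) = 0 (n(Q, F) = (2*Q)*0 = 0)
D(s, j) = s/2 (D(s, j) = -(-2*s + 0)/4 = -(-1)*s/2 = s/2)
(D(B, 12) + k)² = ((½)*(-1) - 236)² = (-½ - 236)² = (-473/2)² = 223729/4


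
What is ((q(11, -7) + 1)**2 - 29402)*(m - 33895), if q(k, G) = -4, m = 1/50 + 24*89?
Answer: 46674584957/50 ≈ 9.3349e+8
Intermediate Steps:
m = 106801/50 (m = 1/50 + 2136 = 106801/50 ≈ 2136.0)
((q(11, -7) + 1)**2 - 29402)*(m - 33895) = ((-4 + 1)**2 - 29402)*(106801/50 - 33895) = ((-3)**2 - 29402)*(-1587949/50) = (9 - 29402)*(-1587949/50) = -29393*(-1587949/50) = 46674584957/50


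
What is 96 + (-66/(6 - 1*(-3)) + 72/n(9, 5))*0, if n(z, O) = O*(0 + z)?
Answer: 96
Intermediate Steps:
n(z, O) = O*z
96 + (-66/(6 - 1*(-3)) + 72/n(9, 5))*0 = 96 + (-66/(6 - 1*(-3)) + 72/((5*9)))*0 = 96 + (-66/(6 + 3) + 72/45)*0 = 96 + (-66/9 + 72*(1/45))*0 = 96 + (-66*⅑ + 8/5)*0 = 96 + (-22/3 + 8/5)*0 = 96 - 86/15*0 = 96 + 0 = 96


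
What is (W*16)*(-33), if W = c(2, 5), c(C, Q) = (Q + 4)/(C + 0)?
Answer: -2376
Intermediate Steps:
c(C, Q) = (4 + Q)/C
W = 9/2 (W = (4 + 5)/2 = (½)*9 = 9/2 ≈ 4.5000)
(W*16)*(-33) = ((9/2)*16)*(-33) = 72*(-33) = -2376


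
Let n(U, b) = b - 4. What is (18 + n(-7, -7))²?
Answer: 49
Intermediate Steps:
n(U, b) = -4 + b
(18 + n(-7, -7))² = (18 + (-4 - 7))² = (18 - 11)² = 7² = 49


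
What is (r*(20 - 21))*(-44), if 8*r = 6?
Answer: 33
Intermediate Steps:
r = ¾ (r = (⅛)*6 = ¾ ≈ 0.75000)
(r*(20 - 21))*(-44) = (3*(20 - 21)/4)*(-44) = ((¾)*(-1))*(-44) = -¾*(-44) = 33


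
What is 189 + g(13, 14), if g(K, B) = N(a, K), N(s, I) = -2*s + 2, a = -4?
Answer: 199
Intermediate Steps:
N(s, I) = 2 - 2*s
g(K, B) = 10 (g(K, B) = 2 - 2*(-4) = 2 + 8 = 10)
189 + g(13, 14) = 189 + 10 = 199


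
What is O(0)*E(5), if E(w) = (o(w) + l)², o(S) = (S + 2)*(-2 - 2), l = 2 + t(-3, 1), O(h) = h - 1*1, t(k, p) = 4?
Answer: -484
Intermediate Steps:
O(h) = -1 + h (O(h) = h - 1 = -1 + h)
l = 6 (l = 2 + 4 = 6)
o(S) = -8 - 4*S (o(S) = (2 + S)*(-4) = -8 - 4*S)
E(w) = (-2 - 4*w)² (E(w) = ((-8 - 4*w) + 6)² = (-2 - 4*w)²)
O(0)*E(5) = (-1 + 0)*(4*(1 + 2*5)²) = -4*(1 + 10)² = -4*11² = -4*121 = -1*484 = -484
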